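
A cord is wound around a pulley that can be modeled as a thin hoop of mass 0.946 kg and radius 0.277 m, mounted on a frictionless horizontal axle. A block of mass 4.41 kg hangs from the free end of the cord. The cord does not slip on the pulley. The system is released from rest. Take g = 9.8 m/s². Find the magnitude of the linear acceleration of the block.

a ≈ 8.07 m/s²

I = MR² = (0.946)(0.277)² = 0.07259 kg·m².
Block: mg − T = ma. Pulley: TR = Iα. No-slip: a = αR, so T = (I/R²)a = 0.9460·a.
Then mg = (m + 0.9460)a, so a = (4.41)(9.8)/(4.41 + 0.9460) = 8.069 m/s².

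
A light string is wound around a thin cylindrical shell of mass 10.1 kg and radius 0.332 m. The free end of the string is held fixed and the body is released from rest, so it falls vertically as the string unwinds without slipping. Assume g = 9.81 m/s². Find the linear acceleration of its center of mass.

a ≈ 4.91 m/s²

Translation: Mg − T = Ma. Rotation about the center: TR = Iα with I = MR².
With a = αR: T = (I/R²)a = M a, so Mg = (1 + 1.000)Ma.
a = g/(1 + 1.000) = 9.81/2.000 = 4.905 m/s².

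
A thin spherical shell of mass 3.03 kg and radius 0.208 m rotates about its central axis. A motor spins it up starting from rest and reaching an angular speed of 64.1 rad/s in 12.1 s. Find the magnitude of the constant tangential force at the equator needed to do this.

I = (2/3)MR² = (2/3)(3.03)(0.208)² = 0.08739 kg·m².
α = Δω/Δt = (64.1 − 0)/12.1 = 5.298 rad/s².
The required torque is τ = Iα = (0.08739)(5.298) = 0.4630 N·m.
A tangential force at the equator gives τ = FR, so F = τ/R = 0.4630/0.208 = 2.226 N.

F ≈ 2.23 N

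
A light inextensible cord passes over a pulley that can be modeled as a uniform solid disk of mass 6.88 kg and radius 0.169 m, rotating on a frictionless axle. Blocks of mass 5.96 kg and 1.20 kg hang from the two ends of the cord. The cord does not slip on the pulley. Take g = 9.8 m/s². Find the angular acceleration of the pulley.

α ≈ 26.0 rad/s²

I = ½MR² = (1/2)(6.88)(0.169)² = 0.09825 kg·m².
Heavier block: m₁g − T₁ = m₁a. Lighter block: T₂ − m₂g = m₂a.
Pulley: (T₁ − T₂)R = Iα = I(a/R), so T₁ − T₂ = (I/R²)a = (1/2)M_p a = 3.440·a.
Adding the three: (m₁ − m₂)g = (m₁ + m₂ + 3.440)a, so a = (5.96 − 1.20)(9.8)/(5.96 + 1.20 + 3.440) = 4.401 m/s².
α = a/R = 4.401/0.169 = 26.04 rad/s².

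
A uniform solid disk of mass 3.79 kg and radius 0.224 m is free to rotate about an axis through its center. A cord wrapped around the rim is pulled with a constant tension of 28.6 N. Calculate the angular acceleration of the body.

α ≈ 67.4 rad/s²

I = ½MR² = (1/2)(3.79)(0.224)² = 0.09508 kg·m².
τ = F R = (28.6)(0.224) = 6.406 N·m.
From τ = Iα: α = 6.406/0.09508 = 67.38 rad/s².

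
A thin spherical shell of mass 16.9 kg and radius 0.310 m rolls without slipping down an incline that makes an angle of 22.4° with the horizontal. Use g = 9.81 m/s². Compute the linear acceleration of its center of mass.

a ≈ 2.24 m/s²

Translation along the incline: Mg sinθ − f = Ma.
Rotation about the center: fR = Iα with I = (2/3)MR². No-slip gives a = αR, so f = (I/R²)a = (2/3)M a.
Substituting: Mg sinθ = (1 + 0.6667)Ma, so a = g sinθ/(1 + 0.6667) = (9.81) sin 22.4° / 1.667 = 2.243 m/s².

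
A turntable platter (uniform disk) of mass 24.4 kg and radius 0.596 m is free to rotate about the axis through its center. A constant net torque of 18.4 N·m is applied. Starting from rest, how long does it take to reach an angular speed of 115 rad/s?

t ≈ 27.1 s

I = ½MR² = (1/2)(24.4)(0.596)² = 4.334 kg·m².
α = τ/I = 18.4/4.334 = 4.246 rad/s².
ω = αt ⇒ t = ω/α = 115/4.246 = 27.09 s.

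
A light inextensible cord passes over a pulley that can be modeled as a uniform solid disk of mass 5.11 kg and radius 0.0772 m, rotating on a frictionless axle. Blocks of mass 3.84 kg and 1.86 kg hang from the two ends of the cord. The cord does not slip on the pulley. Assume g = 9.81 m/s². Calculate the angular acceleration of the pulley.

I = ½MR² = (1/2)(5.11)(0.0772)² = 0.01523 kg·m².
Heavier block: m₁g − T₁ = m₁a. Lighter block: T₂ − m₂g = m₂a.
Pulley: (T₁ − T₂)R = Iα = I(a/R), so T₁ − T₂ = (I/R²)a = (1/2)M_p a = 2.555·a.
Adding the three: (m₁ − m₂)g = (m₁ + m₂ + 2.555)a, so a = (3.84 − 1.86)(9.81)/(3.84 + 1.86 + 2.555) = 2.353 m/s².
α = a/R = 2.353/0.0772 = 30.48 rad/s².

α ≈ 30.5 rad/s²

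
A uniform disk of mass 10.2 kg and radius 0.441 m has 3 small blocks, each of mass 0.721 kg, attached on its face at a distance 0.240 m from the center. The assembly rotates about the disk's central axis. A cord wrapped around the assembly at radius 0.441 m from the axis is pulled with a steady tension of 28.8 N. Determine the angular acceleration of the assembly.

α ≈ 11.4 rad/s²

I_disk = ½MR² = ½(10.2)(0.441)² = 0.9919 kg·m².
I_blocks = 3·m·r² = 3(0.721)(0.240)² = 0.1246 kg·m².
Total I = 1.116 kg·m².
τ = F r = (28.8)(0.441) = 12.70 N·m.
α = τ/I = 12.70/1.116 = 11.38 rad/s².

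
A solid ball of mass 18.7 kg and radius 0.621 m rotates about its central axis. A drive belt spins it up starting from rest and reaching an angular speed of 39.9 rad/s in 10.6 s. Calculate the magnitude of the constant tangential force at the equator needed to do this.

I = (2/5)MR² = (2/5)(18.7)(0.621)² = 2.885 kg·m².
α = Δω/Δt = (39.9 − 0)/10.6 = 3.764 rad/s².
The required torque is τ = Iα = (2.885)(3.764) = 10.86 N·m.
A tangential force at the equator gives τ = FR, so F = τ/R = 10.86/0.621 = 17.48 N.

F ≈ 17.5 N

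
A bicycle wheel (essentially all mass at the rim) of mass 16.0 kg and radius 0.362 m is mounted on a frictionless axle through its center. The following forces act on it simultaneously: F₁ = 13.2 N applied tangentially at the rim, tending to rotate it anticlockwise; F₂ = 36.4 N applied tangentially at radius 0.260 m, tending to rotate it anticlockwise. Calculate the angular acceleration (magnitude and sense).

I = MR² = (16.0)(0.362)² = 2.097 kg·m².
Taking anticlockwise as positive: τ₁ = +(13.2)(0.362) = +4.778 N·m; τ₂ = +(36.4)(0.260) = +9.464 N·m.
Net torque τ = 14.24 N·m.
α = τ/I = 14.24/2.097 = 6.793 rad/s².

α ≈ 6.79 rad/s², anticlockwise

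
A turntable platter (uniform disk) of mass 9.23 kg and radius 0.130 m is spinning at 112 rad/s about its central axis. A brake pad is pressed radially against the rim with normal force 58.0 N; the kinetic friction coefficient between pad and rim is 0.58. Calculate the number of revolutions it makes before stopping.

I = ½MR² = (1/2)(9.23)(0.130)² = 0.07799 kg·m².
Friction force f = μN = (0.58)(58.0) = 33.64 N at the rim; torque magnitude τ = fR = 4.373 N·m, opposing ω.
|α| = τ/I = 4.373/0.07799 = 56.07 rad/s² (deceleration).
ω² = ω₀² − 2|α|θ with ω = 0 ⇒ θ = ω₀²/(2|α|) = 111.9 rad = 17.80 rev.

≈ 17.8 revolutions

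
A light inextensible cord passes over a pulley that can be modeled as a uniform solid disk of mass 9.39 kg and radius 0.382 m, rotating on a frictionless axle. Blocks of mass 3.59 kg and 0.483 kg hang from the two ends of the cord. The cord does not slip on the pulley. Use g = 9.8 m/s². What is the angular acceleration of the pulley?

α ≈ 9.09 rad/s²

I = ½MR² = (1/2)(9.39)(0.382)² = 0.6851 kg·m².
Heavier block: m₁g − T₁ = m₁a. Lighter block: T₂ − m₂g = m₂a.
Pulley: (T₁ − T₂)R = Iα = I(a/R), so T₁ − T₂ = (I/R²)a = (1/2)M_p a = 4.695·a.
Adding the three: (m₁ − m₂)g = (m₁ + m₂ + 4.695)a, so a = (3.59 − 0.483)(9.8)/(3.59 + 0.483 + 4.695) = 3.473 m/s².
α = a/R = 3.473/0.382 = 9.091 rad/s².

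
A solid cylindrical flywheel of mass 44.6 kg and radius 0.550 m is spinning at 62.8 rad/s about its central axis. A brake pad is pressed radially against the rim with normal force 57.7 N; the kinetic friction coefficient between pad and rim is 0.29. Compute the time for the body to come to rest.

t ≈ 46.0 s

I = ½MR² = (1/2)(44.6)(0.550)² = 6.746 kg·m².
Friction force f = μN = (0.29)(57.7) = 16.73 N at the rim; torque magnitude τ = fR = 9.203 N·m, opposing ω.
|α| = τ/I = 9.203/6.746 = 1.364 rad/s² (deceleration).
0 = ω₀ − |α|t ⇒ t = ω₀/|α| = 62.8/1.364 = 46.03 s.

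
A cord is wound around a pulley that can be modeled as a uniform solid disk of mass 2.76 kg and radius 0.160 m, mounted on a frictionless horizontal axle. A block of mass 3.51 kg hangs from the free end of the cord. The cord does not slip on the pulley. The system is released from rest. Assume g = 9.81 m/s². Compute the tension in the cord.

I = ½MR² = (1/2)(2.76)(0.160)² = 0.03533 kg·m².
Block: mg − T = ma. Pulley: TR = Iα. No-slip: a = αR, so T = (I/R²)a = 1.380·a.
Then mg = (m + 1.380)a, so a = (3.51)(9.81)/(3.51 + 1.380) = 7.042 m/s².
T = 1.380·a = 9.717 N.

T ≈ 9.72 N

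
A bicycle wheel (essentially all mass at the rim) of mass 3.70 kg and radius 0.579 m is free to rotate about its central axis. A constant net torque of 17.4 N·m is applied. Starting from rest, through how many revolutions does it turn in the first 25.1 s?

I = MR² = (3.70)(0.579)² = 1.240 kg·m².
α = τ/I = 17.4/1.240 = 14.03 rad/s².
θ = ½αt² = ½(14.03)(25.1)² = 4419 rad.
Revolutions = θ/(2π) = 703.3.

≈ 703 revolutions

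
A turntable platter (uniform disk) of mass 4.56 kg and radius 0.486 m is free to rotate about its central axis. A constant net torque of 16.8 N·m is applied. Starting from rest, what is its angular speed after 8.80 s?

ω ≈ 275 rad/s

I = ½MR² = (1/2)(4.56)(0.486)² = 0.5385 kg·m².
α = τ/I = 16.8/0.5385 = 31.20 rad/s².
ω = ω₀ + αt = 0 + (31.20)(8.80) = 274.5 rad/s.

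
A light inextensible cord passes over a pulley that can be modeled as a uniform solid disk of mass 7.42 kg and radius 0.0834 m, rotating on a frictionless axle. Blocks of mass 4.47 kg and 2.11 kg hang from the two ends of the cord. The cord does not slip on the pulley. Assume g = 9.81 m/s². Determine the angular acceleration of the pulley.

α ≈ 27.0 rad/s²

I = ½MR² = (1/2)(7.42)(0.0834)² = 0.02581 kg·m².
Heavier block: m₁g − T₁ = m₁a. Lighter block: T₂ − m₂g = m₂a.
Pulley: (T₁ − T₂)R = Iα = I(a/R), so T₁ − T₂ = (I/R²)a = (1/2)M_p a = 3.710·a.
Adding the three: (m₁ − m₂)g = (m₁ + m₂ + 3.710)a, so a = (4.47 − 2.11)(9.81)/(4.47 + 2.11 + 3.710) = 2.250 m/s².
α = a/R = 2.250/0.0834 = 26.98 rad/s².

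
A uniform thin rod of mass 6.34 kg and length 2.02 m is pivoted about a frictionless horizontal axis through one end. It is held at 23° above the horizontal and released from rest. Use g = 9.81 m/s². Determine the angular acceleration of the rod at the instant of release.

α ≈ 6.71 rad/s²

About the pivot, I = (1/3)ML² = (1/3)(6.34)(2.02)² = 8.623 kg·m².
The weight acts at the center, a distance L/2 = 1.010 m from the pivot; τ = Mg(L/2) cos 23° = 57.82 N·m.
α = τ/I = 57.82/8.623 = 6.706 rad/s².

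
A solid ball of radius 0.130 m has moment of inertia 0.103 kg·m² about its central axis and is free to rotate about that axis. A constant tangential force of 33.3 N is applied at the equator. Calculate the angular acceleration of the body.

τ = F R = (33.3)(0.130) = 4.329 N·m.
From τ = Iα: α = 4.329/0.1030 = 42.03 rad/s².

α ≈ 42.0 rad/s²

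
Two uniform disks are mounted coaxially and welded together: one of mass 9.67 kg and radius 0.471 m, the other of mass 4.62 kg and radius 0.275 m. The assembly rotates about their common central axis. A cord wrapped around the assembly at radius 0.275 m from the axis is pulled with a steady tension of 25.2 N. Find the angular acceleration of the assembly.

I = ½M₁R₁² + ½M₂R₂² = ½(9.67)(0.471)² + ½(4.62)(0.275)² = 1.247 kg·m².
τ = F r = (25.2)(0.275) = 6.930 N·m.
α = τ/I = 6.930/1.247 = 5.556 rad/s².

α ≈ 5.56 rad/s²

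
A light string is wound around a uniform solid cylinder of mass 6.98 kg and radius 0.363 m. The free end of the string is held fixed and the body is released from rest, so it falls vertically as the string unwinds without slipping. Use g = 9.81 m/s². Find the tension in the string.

T ≈ 22.8 N

Translation: Mg − T = Ma. Rotation about the center: TR = Iα with I = ½MR².
With a = αR: T = (I/R²)a = (1/2)M a, so Mg = (1 + 0.5000)Ma.
a = g/(1 + 0.5000) = 9.81/1.500 = 6.540 m/s².
T = 0.5000·M·a = (0.5000)(6.98)(6.540) = 22.82 N.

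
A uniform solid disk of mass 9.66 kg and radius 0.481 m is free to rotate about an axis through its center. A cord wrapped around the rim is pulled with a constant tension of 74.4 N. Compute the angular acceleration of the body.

α ≈ 32.0 rad/s²

I = ½MR² = (1/2)(9.66)(0.481)² = 1.117 kg·m².
τ = F R = (74.4)(0.481) = 35.79 N·m.
From τ = Iα: α = 35.79/1.117 = 32.02 rad/s².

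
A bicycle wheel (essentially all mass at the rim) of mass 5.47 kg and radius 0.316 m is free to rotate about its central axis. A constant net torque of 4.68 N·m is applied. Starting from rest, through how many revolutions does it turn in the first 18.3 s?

≈ 228 revolutions

I = MR² = (5.47)(0.316)² = 0.5462 kg·m².
α = τ/I = 4.68/0.5462 = 8.568 rad/s².
θ = ½αt² = ½(8.568)(18.3)² = 1435 rad.
Revolutions = θ/(2π) = 228.3.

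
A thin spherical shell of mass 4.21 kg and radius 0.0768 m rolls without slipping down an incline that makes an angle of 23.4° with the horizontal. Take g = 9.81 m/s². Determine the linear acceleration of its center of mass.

a ≈ 2.34 m/s²

Translation along the incline: Mg sinθ − f = Ma.
Rotation about the center: fR = Iα with I = (2/3)MR². No-slip gives a = αR, so f = (I/R²)a = (2/3)M a.
Substituting: Mg sinθ = (1 + 0.6667)Ma, so a = g sinθ/(1 + 0.6667) = (9.81) sin 23.4° / 1.667 = 2.338 m/s².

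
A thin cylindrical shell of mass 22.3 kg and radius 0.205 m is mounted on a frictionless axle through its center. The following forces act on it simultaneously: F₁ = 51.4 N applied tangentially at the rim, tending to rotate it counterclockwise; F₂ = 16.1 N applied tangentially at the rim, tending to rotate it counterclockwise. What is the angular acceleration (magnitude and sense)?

I = MR² = (22.3)(0.205)² = 0.9372 kg·m².
Taking counterclockwise as positive: τ₁ = +(51.4)(0.205) = +10.54 N·m; τ₂ = +(16.1)(0.205) = +3.300 N·m.
Net torque τ = 13.84 N·m.
α = τ/I = 13.84/0.9372 = 14.77 rad/s².

α ≈ 14.8 rad/s², counterclockwise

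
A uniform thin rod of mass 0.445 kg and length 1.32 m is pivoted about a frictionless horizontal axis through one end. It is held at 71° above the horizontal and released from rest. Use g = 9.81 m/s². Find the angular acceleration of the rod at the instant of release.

α ≈ 3.63 rad/s²

About the pivot, I = (1/3)ML² = (1/3)(0.445)(1.32)² = 0.2585 kg·m².
The weight acts at the center, a distance L/2 = 0.6600 m from the pivot; τ = Mg(L/2) cos 71° = 0.9380 N·m.
α = τ/I = 0.9380/0.2585 = 3.629 rad/s².
(Equivalently α = (3g/(2L)) cos 71° = 3.629 rad/s².)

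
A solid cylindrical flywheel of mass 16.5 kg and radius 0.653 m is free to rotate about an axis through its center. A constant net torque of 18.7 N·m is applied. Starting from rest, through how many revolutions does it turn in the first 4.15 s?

≈ 7.29 revolutions

I = ½MR² = (1/2)(16.5)(0.653)² = 3.518 kg·m².
α = τ/I = 18.7/3.518 = 5.316 rad/s².
θ = ½αt² = ½(5.316)(4.15)² = 45.77 rad.
Revolutions = θ/(2π) = 7.285.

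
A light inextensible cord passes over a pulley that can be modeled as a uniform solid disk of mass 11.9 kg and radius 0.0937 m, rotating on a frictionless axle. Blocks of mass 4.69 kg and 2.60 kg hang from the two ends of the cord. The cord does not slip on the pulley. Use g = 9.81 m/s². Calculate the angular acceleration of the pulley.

I = ½MR² = (1/2)(11.9)(0.0937)² = 0.05224 kg·m².
Heavier block: m₁g − T₁ = m₁a. Lighter block: T₂ − m₂g = m₂a.
Pulley: (T₁ − T₂)R = Iα = I(a/R), so T₁ − T₂ = (I/R²)a = (1/2)M_p a = 5.950·a.
Adding the three: (m₁ − m₂)g = (m₁ + m₂ + 5.950)a, so a = (4.69 − 2.60)(9.81)/(4.69 + 2.60 + 5.950) = 1.549 m/s².
α = a/R = 1.549/0.0937 = 16.53 rad/s².

α ≈ 16.5 rad/s²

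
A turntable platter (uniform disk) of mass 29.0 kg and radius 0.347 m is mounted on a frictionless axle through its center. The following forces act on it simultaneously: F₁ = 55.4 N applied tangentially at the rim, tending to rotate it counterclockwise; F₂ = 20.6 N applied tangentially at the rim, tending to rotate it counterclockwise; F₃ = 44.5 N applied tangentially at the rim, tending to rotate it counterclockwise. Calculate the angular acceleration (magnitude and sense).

I = ½MR² = (1/2)(29.0)(0.347)² = 1.746 kg·m².
Taking counterclockwise as positive: τ₁ = +(55.4)(0.347) = +19.22 N·m; τ₂ = +(20.6)(0.347) = +7.148 N·m; τ₃ = +(44.5)(0.347) = +15.44 N·m.
Net torque τ = 41.81 N·m.
α = τ/I = 41.81/1.746 = 23.95 rad/s².

α ≈ 23.9 rad/s², counterclockwise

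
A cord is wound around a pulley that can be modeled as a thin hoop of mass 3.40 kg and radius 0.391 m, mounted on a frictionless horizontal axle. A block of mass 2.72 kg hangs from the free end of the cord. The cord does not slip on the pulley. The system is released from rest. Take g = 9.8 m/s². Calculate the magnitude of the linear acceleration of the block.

a ≈ 4.36 m/s²

I = MR² = (3.40)(0.391)² = 0.5198 kg·m².
Block: mg − T = ma. Pulley: TR = Iα. No-slip: a = αR, so T = (I/R²)a = 3.400·a.
Then mg = (m + 3.400)a, so a = (2.72)(9.8)/(2.72 + 3.400) = 4.356 m/s².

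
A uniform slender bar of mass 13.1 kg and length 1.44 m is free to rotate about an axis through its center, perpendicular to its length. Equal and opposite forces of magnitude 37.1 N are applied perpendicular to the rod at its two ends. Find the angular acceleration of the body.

α ≈ 23.6 rad/s²

I = (1/12)ML² = (1/12)(13.1)(1.44)² = 2.264 kg·m².
The couple gives τ = F·(L/2) + F·(L/2) = F L = (37.1)(1.44) = 53.42 N·m.
Newton's second law for rotation, τ = Iα, gives α = τ/I = 53.42/2.264 = 23.60 rad/s².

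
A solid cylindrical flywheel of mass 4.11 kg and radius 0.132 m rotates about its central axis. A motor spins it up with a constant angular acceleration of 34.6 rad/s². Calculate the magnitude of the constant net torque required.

τ ≈ 1.24 N·m

I = ½MR² = (1/2)(4.11)(0.132)² = 0.03581 kg·m².
τ = Iα = (0.03581)(34.60) = 1.239 N·m.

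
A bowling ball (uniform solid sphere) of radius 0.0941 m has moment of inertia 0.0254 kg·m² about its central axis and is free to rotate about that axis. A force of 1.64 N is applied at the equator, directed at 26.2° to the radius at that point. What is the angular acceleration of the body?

α ≈ 2.68 rad/s²

Only the tangential component produces torque: τ = F R sinθ = (1.64)(0.0941) sin 26.2° = 0.06813 N·m.
From τ = Iα: α = 0.06813/0.02540 = 2.682 rad/s².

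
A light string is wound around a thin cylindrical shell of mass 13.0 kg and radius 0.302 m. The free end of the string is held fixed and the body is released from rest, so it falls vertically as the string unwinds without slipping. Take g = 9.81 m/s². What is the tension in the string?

T ≈ 63.8 N

Translation: Mg − T = Ma. Rotation about the center: TR = Iα with I = MR².
With a = αR: T = (I/R²)a = M a, so Mg = (1 + 1.000)Ma.
a = g/(1 + 1.000) = 9.81/2.000 = 4.905 m/s².
T = 1.000·M·a = (1.000)(13.0)(4.905) = 63.77 N.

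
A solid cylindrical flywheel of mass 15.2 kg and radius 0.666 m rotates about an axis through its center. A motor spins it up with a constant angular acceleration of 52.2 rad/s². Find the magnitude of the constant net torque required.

τ ≈ 176 N·m

I = ½MR² = (1/2)(15.2)(0.666)² = 3.371 kg·m².
τ = Iα = (3.371)(52.20) = 176.0 N·m.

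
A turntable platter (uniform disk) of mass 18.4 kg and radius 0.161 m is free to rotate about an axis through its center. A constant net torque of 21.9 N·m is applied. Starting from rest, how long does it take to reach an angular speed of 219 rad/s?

t ≈ 2.38 s

I = ½MR² = (1/2)(18.4)(0.161)² = 0.2385 kg·m².
α = τ/I = 21.9/0.2385 = 91.83 rad/s².
ω = αt ⇒ t = ω/α = 219/91.83 = 2.385 s.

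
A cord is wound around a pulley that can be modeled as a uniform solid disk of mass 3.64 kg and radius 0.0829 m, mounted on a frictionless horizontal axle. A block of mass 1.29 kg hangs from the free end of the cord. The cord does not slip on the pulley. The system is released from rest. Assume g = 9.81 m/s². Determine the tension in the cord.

T ≈ 7.41 N

I = ½MR² = (1/2)(3.64)(0.0829)² = 0.01251 kg·m².
Block: mg − T = ma. Pulley: TR = Iα. No-slip: a = αR, so T = (I/R²)a = 1.820·a.
Then mg = (m + 1.820)a, so a = (1.29)(9.81)/(1.29 + 1.820) = 4.069 m/s².
T = 1.820·a = 7.406 N.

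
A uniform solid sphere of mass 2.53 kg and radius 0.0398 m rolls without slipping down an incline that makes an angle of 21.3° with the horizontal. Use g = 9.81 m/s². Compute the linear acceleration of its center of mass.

a ≈ 2.55 m/s²

Translation along the incline: Mg sinθ − f = Ma.
Rotation about the center: fR = Iα with I = (2/5)MR². No-slip gives a = αR, so f = (I/R²)a = (2/5)M a.
Substituting: Mg sinθ = (1 + 0.4000)Ma, so a = g sinθ/(1 + 0.4000) = (9.81) sin 21.3° / 1.400 = 2.545 m/s².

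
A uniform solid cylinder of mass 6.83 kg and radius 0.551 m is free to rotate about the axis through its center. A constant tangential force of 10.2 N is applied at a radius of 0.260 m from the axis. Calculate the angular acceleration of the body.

I = ½MR² = (1/2)(6.83)(0.551)² = 1.037 kg·m².
τ = F·r = (10.2)(0.260) = 2.652 N·m.
Newton's second law for rotation, τ = Iα, gives α = τ/I = 2.652/1.037 = 2.558 rad/s².

α ≈ 2.56 rad/s²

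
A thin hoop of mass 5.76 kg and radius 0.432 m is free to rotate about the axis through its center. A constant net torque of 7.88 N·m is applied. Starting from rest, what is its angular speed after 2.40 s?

I = MR² = (5.76)(0.432)² = 1.075 kg·m².
α = τ/I = 7.88/1.075 = 7.331 rad/s².
ω = ω₀ + αt = 0 + (7.331)(2.40) = 17.59 rad/s.

ω ≈ 17.6 rad/s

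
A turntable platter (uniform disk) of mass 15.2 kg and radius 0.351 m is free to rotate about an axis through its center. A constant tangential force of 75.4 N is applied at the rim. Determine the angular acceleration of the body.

α ≈ 28.3 rad/s²

I = ½MR² = (1/2)(15.2)(0.351)² = 0.9363 kg·m².
τ = F R = (75.4)(0.351) = 26.47 N·m.
From τ = Iα: α = 26.47/0.9363 = 28.27 rad/s².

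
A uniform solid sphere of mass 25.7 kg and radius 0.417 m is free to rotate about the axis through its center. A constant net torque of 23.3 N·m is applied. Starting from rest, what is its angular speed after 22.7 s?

ω ≈ 296 rad/s

I = (2/5)MR² = (2/5)(25.7)(0.417)² = 1.788 kg·m².
α = τ/I = 23.3/1.788 = 13.03 rad/s².
ω = ω₀ + αt = 0 + (13.03)(22.7) = 295.9 rad/s.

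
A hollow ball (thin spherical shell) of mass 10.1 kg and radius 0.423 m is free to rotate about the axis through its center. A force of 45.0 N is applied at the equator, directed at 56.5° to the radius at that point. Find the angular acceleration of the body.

α ≈ 13.2 rad/s²

I = (2/3)MR² = (2/3)(10.1)(0.423)² = 1.205 kg·m².
Only the tangential component produces torque: τ = F R sinθ = (45.0)(0.423) sin 56.5° = 15.87 N·m.
Newton's second law for rotation, τ = Iα, gives α = τ/I = 15.87/1.205 = 13.17 rad/s².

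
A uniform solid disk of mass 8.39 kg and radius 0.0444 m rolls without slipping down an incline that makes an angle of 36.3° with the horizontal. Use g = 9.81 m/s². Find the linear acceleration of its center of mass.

Translation along the incline: Mg sinθ − f = Ma.
Rotation about the center: fR = Iα with I = ½MR². No-slip gives a = αR, so f = (I/R²)a = (1/2)M a.
Substituting: Mg sinθ = (1 + 0.5000)Ma, so a = g sinθ/(1 + 0.5000) = (9.81) sin 36.3° / 1.500 = 3.872 m/s².

a ≈ 3.87 m/s²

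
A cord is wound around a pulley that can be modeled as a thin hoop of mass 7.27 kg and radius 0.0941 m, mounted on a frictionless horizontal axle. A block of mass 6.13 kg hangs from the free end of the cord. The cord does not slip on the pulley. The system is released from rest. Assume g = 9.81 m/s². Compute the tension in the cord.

T ≈ 32.6 N

I = MR² = (7.27)(0.0941)² = 0.06437 kg·m².
Block: mg − T = ma. Pulley: TR = Iα. No-slip: a = αR, so T = (I/R²)a = 7.270·a.
Then mg = (m + 7.270)a, so a = (6.13)(9.81)/(6.13 + 7.270) = 4.488 m/s².
T = 7.270·a = 32.63 N.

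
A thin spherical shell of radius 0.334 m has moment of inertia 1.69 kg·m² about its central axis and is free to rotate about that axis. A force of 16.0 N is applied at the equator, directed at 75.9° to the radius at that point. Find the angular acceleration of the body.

α ≈ 3.07 rad/s²

Only the tangential component produces torque: τ = F R sinθ = (16.0)(0.334) sin 75.9° = 5.183 N·m.
Newton's second law for rotation, τ = Iα, gives α = τ/I = 5.183/1.690 = 3.067 rad/s².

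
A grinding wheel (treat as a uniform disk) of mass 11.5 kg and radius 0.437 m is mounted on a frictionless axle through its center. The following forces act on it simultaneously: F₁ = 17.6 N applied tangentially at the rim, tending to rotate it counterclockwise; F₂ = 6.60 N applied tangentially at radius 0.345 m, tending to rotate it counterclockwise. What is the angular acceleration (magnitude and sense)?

I = ½MR² = (1/2)(11.5)(0.437)² = 1.098 kg·m².
Taking counterclockwise as positive: τ₁ = +(17.6)(0.437) = +7.691 N·m; τ₂ = +(6.60)(0.345) = +2.277 N·m.
Net torque τ = 9.968 N·m.
α = τ/I = 9.968/1.098 = 9.078 rad/s².

α ≈ 9.08 rad/s², counterclockwise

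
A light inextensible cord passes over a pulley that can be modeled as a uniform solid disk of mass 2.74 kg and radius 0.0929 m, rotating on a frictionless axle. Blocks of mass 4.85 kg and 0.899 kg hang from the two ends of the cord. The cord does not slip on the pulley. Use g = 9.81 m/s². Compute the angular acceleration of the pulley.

I = ½MR² = (1/2)(2.74)(0.0929)² = 0.01182 kg·m².
Heavier block: m₁g − T₁ = m₁a. Lighter block: T₂ − m₂g = m₂a.
Pulley: (T₁ − T₂)R = Iα = I(a/R), so T₁ − T₂ = (I/R²)a = (1/2)M_p a = 1.370·a.
Adding the three: (m₁ − m₂)g = (m₁ + m₂ + 1.370)a, so a = (4.85 − 0.899)(9.81)/(4.85 + 0.899 + 1.370) = 5.444 m/s².
α = a/R = 5.444/0.0929 = 58.61 rad/s².

α ≈ 58.6 rad/s²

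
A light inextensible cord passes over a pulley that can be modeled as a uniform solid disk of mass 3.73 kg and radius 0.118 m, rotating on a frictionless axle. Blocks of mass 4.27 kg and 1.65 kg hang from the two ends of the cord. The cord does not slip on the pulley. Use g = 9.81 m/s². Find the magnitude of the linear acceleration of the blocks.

a ≈ 3.30 m/s²

I = ½MR² = (1/2)(3.73)(0.118)² = 0.02597 kg·m².
Heavier block: m₁g − T₁ = m₁a. Lighter block: T₂ − m₂g = m₂a.
Pulley: (T₁ − T₂)R = Iα = I(a/R), so T₁ − T₂ = (I/R²)a = (1/2)M_p a = 1.865·a.
Adding the three: (m₁ − m₂)g = (m₁ + m₂ + 1.865)a, so a = (4.27 − 1.65)(9.81)/(4.27 + 1.65 + 1.865) = 3.302 m/s².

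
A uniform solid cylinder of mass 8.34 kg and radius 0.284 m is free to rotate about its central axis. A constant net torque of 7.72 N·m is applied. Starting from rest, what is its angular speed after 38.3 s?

ω ≈ 879 rad/s

I = ½MR² = (1/2)(8.34)(0.284)² = 0.3363 kg·m².
α = τ/I = 7.72/0.3363 = 22.95 rad/s².
ω = ω₀ + αt = 0 + (22.95)(38.3) = 879.1 rad/s.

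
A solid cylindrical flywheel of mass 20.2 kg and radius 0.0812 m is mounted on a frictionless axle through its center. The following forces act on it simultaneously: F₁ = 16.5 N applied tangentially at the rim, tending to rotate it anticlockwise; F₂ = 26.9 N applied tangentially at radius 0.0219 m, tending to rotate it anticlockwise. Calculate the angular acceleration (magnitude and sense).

I = ½MR² = (1/2)(20.2)(0.0812)² = 0.06659 kg·m².
Taking anticlockwise as positive: τ₁ = +(16.5)(0.0812) = +1.340 N·m; τ₂ = +(26.9)(0.0219) = +0.5891 N·m.
Net torque τ = 1.929 N·m.
α = τ/I = 1.929/0.06659 = 28.97 rad/s².

α ≈ 29.0 rad/s², anticlockwise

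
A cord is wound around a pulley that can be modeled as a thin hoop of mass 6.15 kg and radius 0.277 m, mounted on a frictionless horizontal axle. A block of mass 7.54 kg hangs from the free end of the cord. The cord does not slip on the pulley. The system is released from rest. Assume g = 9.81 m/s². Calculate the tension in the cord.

I = MR² = (6.15)(0.277)² = 0.4719 kg·m².
Block: mg − T = ma. Pulley: TR = Iα. No-slip: a = αR, so T = (I/R²)a = 6.150·a.
Then mg = (m + 6.150)a, so a = (7.54)(9.81)/(7.54 + 6.150) = 5.403 m/s².
T = 6.150·a = 33.23 N.

T ≈ 33.2 N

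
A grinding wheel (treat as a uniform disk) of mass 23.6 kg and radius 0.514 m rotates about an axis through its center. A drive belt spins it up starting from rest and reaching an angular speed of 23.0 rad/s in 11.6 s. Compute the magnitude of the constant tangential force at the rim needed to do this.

I = ½MR² = (1/2)(23.6)(0.514)² = 3.118 kg·m².
α = Δω/Δt = (23.0 − 0)/11.6 = 1.983 rad/s².
The required torque is τ = Iα = (3.118)(1.983) = 6.181 N·m.
A tangential force at the rim gives τ = FR, so F = τ/R = 6.181/0.514 = 12.03 N.

F ≈ 12.0 N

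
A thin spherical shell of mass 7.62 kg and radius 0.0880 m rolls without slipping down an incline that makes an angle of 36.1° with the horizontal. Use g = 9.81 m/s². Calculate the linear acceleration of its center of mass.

a ≈ 3.47 m/s²

Translation along the incline: Mg sinθ − f = Ma.
Rotation about the center: fR = Iα with I = (2/3)MR². No-slip gives a = αR, so f = (I/R²)a = (2/3)M a.
Substituting: Mg sinθ = (1 + 0.6667)Ma, so a = g sinθ/(1 + 0.6667) = (9.81) sin 36.1° / 1.667 = 3.468 m/s².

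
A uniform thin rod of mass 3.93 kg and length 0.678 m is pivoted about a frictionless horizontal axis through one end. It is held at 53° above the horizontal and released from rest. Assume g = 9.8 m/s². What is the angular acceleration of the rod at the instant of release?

α ≈ 13.0 rad/s²

About the pivot, I = (1/3)ML² = (1/3)(3.93)(0.678)² = 0.6022 kg·m².
The weight acts at the center, a distance L/2 = 0.3390 m from the pivot; τ = Mg(L/2) cos 53° = 7.857 N·m.
α = τ/I = 7.857/0.6022 = 13.05 rad/s².
(Equivalently α = (3g/(2L)) cos 53° = 13.05 rad/s².)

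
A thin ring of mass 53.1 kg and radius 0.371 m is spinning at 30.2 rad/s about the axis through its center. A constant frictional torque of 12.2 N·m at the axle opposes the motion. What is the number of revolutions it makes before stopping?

I = MR² = (53.1)(0.371)² = 7.309 kg·m².
The net torque has magnitude 12.2 N·m, opposing ω.
|α| = τ/I = 12.20/7.309 = 1.669 rad/s² (deceleration).
ω² = ω₀² − 2|α|θ with ω = 0 ⇒ θ = ω₀²/(2|α|) = 273.2 rad = 43.48 rev.

≈ 43.5 revolutions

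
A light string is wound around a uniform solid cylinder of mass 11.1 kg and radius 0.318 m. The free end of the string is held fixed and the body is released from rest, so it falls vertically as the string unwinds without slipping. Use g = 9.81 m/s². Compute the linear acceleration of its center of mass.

a ≈ 6.54 m/s²

Translation: Mg − T = Ma. Rotation about the center: TR = Iα with I = ½MR².
With a = αR: T = (I/R²)a = (1/2)M a, so Mg = (1 + 0.5000)Ma.
a = g/(1 + 0.5000) = 9.81/1.500 = 6.540 m/s².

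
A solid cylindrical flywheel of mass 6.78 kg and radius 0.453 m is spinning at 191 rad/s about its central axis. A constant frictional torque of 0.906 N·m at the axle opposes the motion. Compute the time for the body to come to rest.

I = ½MR² = (1/2)(6.78)(0.453)² = 0.6957 kg·m².
The net torque has magnitude 0.906 N·m, opposing ω.
|α| = τ/I = 0.9060/0.6957 = 1.302 rad/s² (deceleration).
0 = ω₀ − |α|t ⇒ t = ω₀/|α| = 191/1.302 = 146.7 s.

t ≈ 147 s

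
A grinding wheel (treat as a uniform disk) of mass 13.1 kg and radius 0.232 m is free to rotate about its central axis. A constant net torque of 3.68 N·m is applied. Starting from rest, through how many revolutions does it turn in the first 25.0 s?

I = ½MR² = (1/2)(13.1)(0.232)² = 0.3525 kg·m².
α = τ/I = 3.68/0.3525 = 10.44 rad/s².
θ = ½αt² = ½(10.44)(25.0)² = 3262 rad.
Revolutions = θ/(2π) = 519.2.

≈ 519 revolutions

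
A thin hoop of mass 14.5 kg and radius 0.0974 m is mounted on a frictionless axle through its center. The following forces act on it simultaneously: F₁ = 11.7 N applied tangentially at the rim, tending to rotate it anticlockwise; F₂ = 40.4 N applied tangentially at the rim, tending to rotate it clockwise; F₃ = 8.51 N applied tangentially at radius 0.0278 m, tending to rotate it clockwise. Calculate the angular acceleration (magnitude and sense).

I = MR² = (14.5)(0.0974)² = 0.1376 kg·m².
Taking anticlockwise as positive: τ₁ = +(11.7)(0.0974) = +1.140 N·m; τ₂ = −(40.4)(0.0974) = −3.935 N·m; τ₃ = −(8.51)(0.0278) = −0.2366 N·m.
Net torque τ = -3.032 N·m.
α = τ/I = -3.032/0.1376 = -22.04 rad/s².

α ≈ 22.0 rad/s², clockwise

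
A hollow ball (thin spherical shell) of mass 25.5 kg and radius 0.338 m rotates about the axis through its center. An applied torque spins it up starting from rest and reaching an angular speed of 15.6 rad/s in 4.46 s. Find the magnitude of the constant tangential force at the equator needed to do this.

F ≈ 20.1 N

I = (2/3)MR² = (2/3)(25.5)(0.338)² = 1.942 kg·m².
α = Δω/Δt = (15.6 − 0)/4.46 = 3.498 rad/s².
The required torque is τ = Iα = (1.942)(3.498) = 6.793 N·m.
A tangential force at the equator gives τ = FR, so F = τ/R = 6.793/0.338 = 20.10 N.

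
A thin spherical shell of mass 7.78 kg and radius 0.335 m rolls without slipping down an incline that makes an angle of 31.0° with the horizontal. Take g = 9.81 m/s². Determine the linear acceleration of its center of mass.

Translation along the incline: Mg sinθ − f = Ma.
Rotation about the center: fR = Iα with I = (2/3)MR². No-slip gives a = αR, so f = (I/R²)a = (2/3)M a.
Substituting: Mg sinθ = (1 + 0.6667)Ma, so a = g sinθ/(1 + 0.6667) = (9.81) sin 31.0° / 1.667 = 3.032 m/s².

a ≈ 3.03 m/s²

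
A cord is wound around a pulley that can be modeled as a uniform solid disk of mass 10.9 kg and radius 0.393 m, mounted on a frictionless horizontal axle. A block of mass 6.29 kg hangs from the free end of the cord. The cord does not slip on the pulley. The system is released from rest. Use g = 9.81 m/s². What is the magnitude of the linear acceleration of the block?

I = ½MR² = (1/2)(10.9)(0.393)² = 0.8417 kg·m².
Block: mg − T = ma. Pulley: TR = Iα. No-slip: a = αR, so T = (I/R²)a = 5.450·a.
Then mg = (m + 5.450)a, so a = (6.29)(9.81)/(6.29 + 5.450) = 5.256 m/s².

a ≈ 5.26 m/s²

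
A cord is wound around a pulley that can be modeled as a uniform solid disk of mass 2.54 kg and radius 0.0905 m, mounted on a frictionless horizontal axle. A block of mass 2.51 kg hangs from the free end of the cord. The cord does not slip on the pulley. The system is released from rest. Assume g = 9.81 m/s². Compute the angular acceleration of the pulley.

I = ½MR² = (1/2)(2.54)(0.0905)² = 0.01040 kg·m².
Block: mg − T = ma. Pulley: TR = Iα. No-slip: a = αR, so T = (I/R²)a = 1.270·a.
Then mg = (m + 1.270)a, so a = (2.51)(9.81)/(2.51 + 1.270) = 6.514 m/s².
α = a/R = 6.514/0.0905 = 71.98 rad/s².

α ≈ 72.0 rad/s²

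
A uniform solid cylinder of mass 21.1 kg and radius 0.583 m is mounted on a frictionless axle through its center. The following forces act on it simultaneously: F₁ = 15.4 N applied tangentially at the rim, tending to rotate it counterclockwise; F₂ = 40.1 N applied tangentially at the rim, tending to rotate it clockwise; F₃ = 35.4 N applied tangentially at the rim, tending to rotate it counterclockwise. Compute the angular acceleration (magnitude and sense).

α ≈ 1.74 rad/s², counterclockwise

I = ½MR² = (1/2)(21.1)(0.583)² = 3.586 kg·m².
Taking counterclockwise as positive: τ₁ = +(15.4)(0.583) = +8.978 N·m; τ₂ = −(40.1)(0.583) = −23.38 N·m; τ₃ = +(35.4)(0.583) = +20.64 N·m.
Net torque τ = 6.238 N·m.
α = τ/I = 6.238/3.586 = 1.740 rad/s².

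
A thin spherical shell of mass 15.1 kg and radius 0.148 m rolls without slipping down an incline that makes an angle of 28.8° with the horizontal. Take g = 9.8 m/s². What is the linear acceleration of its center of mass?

a ≈ 2.83 m/s²

Translation along the incline: Mg sinθ − f = Ma.
Rotation about the center: fR = Iα with I = (2/3)MR². No-slip gives a = αR, so f = (I/R²)a = (2/3)M a.
Substituting: Mg sinθ = (1 + 0.6667)Ma, so a = g sinθ/(1 + 0.6667) = (9.8) sin 28.8° / 1.667 = 2.833 m/s².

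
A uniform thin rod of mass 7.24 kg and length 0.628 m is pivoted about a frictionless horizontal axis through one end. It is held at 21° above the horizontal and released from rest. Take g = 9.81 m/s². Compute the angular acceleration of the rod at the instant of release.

About the pivot, I = (1/3)ML² = (1/3)(7.24)(0.628)² = 0.9518 kg·m².
The weight acts at the center, a distance L/2 = 0.3140 m from the pivot; τ = Mg(L/2) cos 21° = 20.82 N·m.
α = τ/I = 20.82/0.9518 = 21.88 rad/s².

α ≈ 21.9 rad/s²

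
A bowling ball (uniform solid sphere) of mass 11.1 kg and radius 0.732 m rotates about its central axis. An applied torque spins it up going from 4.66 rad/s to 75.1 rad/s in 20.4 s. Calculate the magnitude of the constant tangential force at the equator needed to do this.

I = (2/5)MR² = (2/5)(11.1)(0.732)² = 2.379 kg·m².
α = Δω/Δt = (75.1 − 4.66)/20.4 = 3.453 rad/s².
The required torque is τ = Iα = (2.379)(3.453) = 8.215 N·m.
A tangential force at the equator gives τ = FR, so F = τ/R = 8.215/0.732 = 11.22 N.

F ≈ 11.2 N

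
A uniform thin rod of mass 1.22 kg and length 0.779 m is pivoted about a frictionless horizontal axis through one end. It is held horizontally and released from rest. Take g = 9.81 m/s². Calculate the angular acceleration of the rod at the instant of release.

About the pivot, I = (1/3)ML² = (1/3)(1.22)(0.779)² = 0.2468 kg·m².
The weight acts at the center, a distance L/2 = 0.3895 m from the pivot; τ = Mg(L/2) = 4.662 N·m.
α = τ/I = 4.662/0.2468 = 18.89 rad/s².
(Equivalently α = (3g/(2L)) = 18.89 rad/s².)

α ≈ 18.9 rad/s²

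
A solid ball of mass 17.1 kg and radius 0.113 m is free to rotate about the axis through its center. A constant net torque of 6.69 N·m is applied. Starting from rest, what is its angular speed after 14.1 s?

I = (2/5)MR² = (2/5)(17.1)(0.113)² = 0.08734 kg·m².
α = τ/I = 6.69/0.08734 = 76.60 rad/s².
ω = ω₀ + αt = 0 + (76.60)(14.1) = 1080 rad/s.

ω ≈ 1080 rad/s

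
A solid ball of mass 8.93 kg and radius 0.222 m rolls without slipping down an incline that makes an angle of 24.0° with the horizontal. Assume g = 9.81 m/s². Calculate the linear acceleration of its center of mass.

a ≈ 2.85 m/s²

Translation along the incline: Mg sinθ − f = Ma.
Rotation about the center: fR = Iα with I = (2/5)MR². No-slip gives a = αR, so f = (I/R²)a = (2/5)M a.
Substituting: Mg sinθ = (1 + 0.4000)Ma, so a = g sinθ/(1 + 0.4000) = (9.81) sin 24.0° / 1.400 = 2.850 m/s².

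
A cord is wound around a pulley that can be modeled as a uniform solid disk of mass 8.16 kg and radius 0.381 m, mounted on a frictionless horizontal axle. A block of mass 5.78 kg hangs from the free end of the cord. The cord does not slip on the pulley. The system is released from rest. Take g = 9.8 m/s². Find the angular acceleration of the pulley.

I = ½MR² = (1/2)(8.16)(0.381)² = 0.5923 kg·m².
Block: mg − T = ma. Pulley: TR = Iα. No-slip: a = αR, so T = (I/R²)a = 4.080·a.
Then mg = (m + 4.080)a, so a = (5.78)(9.8)/(5.78 + 4.080) = 5.745 m/s².
α = a/R = 5.745/0.381 = 15.08 rad/s².

α ≈ 15.1 rad/s²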